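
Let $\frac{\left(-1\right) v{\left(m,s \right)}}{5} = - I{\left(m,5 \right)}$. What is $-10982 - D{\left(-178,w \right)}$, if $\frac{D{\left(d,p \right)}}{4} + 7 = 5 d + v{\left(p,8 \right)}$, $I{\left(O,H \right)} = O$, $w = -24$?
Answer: $-6914$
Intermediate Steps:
$v{\left(m,s \right)} = 5 m$ ($v{\left(m,s \right)} = - 5 \left(- m\right) = 5 m$)
$D{\left(d,p \right)} = -28 + 20 d + 20 p$ ($D{\left(d,p \right)} = -28 + 4 \left(5 d + 5 p\right) = -28 + \left(20 d + 20 p\right) = -28 + 20 d + 20 p$)
$-10982 - D{\left(-178,w \right)} = -10982 - \left(-28 + 20 \left(-178\right) + 20 \left(-24\right)\right) = -10982 - \left(-28 - 3560 - 480\right) = -10982 - -4068 = -10982 + 4068 = -6914$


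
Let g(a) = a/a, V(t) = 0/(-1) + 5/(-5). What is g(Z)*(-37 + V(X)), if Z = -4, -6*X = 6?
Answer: -38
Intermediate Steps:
X = -1 (X = -⅙*6 = -1)
V(t) = -1 (V(t) = 0*(-1) + 5*(-⅕) = 0 - 1 = -1)
g(a) = 1
g(Z)*(-37 + V(X)) = 1*(-37 - 1) = 1*(-38) = -38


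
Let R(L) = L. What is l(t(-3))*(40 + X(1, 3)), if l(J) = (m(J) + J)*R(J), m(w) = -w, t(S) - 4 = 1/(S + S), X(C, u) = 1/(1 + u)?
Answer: 0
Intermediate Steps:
t(S) = 4 + 1/(2*S) (t(S) = 4 + 1/(S + S) = 4 + 1/(2*S))
l(J) = 0 (l(J) = (-J + J)*J = 0*J = 0)
l(t(-3))*(40 + X(1, 3)) = 0*(40 + 1/(1 + 3)) = 0*(40 + 1/4) = 0*(40 + ¼) = 0*(161/4) = 0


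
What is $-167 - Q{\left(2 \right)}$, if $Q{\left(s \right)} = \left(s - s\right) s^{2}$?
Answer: $-167$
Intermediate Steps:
$Q{\left(s \right)} = 0$ ($Q{\left(s \right)} = 0 s^{2} = 0$)
$-167 - Q{\left(2 \right)} = -167 - 0 = -167 + 0 = -167$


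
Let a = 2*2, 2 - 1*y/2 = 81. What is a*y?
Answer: -632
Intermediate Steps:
y = -158 (y = 4 - 2*81 = 4 - 162 = -158)
a = 4
a*y = 4*(-158) = -632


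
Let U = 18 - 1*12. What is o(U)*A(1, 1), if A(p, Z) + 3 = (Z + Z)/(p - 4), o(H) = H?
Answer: -22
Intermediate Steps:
U = 6 (U = 18 - 12 = 6)
A(p, Z) = -3 + 2*Z/(-4 + p) (A(p, Z) = -3 + (Z + Z)/(p - 4) = -3 + (2*Z)/(-4 + p) = -3 + 2*Z/(-4 + p))
o(U)*A(1, 1) = 6*((12 - 3*1 + 2*1)/(-4 + 1)) = 6*((12 - 3 + 2)/(-3)) = 6*(-1/3*11) = 6*(-11/3) = -22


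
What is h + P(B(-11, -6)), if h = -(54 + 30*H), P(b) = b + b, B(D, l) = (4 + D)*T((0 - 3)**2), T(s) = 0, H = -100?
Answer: 2946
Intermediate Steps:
B(D, l) = 0 (B(D, l) = (4 + D)*0 = 0)
P(b) = 2*b
h = 2946 (h = -(54 + 30*(-100)) = -(54 - 3000) = -1*(-2946) = 2946)
h + P(B(-11, -6)) = 2946 + 2*0 = 2946 + 0 = 2946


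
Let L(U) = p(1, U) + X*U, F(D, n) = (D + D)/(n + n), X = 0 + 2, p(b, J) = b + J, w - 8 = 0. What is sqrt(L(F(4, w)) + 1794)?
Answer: sqrt(7186)/2 ≈ 42.385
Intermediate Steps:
w = 8 (w = 8 + 0 = 8)
p(b, J) = J + b
X = 2
F(D, n) = D/n (F(D, n) = (2*D)/((2*n)) = (2*D)*(1/(2*n)) = D/n)
L(U) = 1 + 3*U (L(U) = (U + 1) + 2*U = (1 + U) + 2*U = 1 + 3*U)
sqrt(L(F(4, w)) + 1794) = sqrt((1 + 3*(4/8)) + 1794) = sqrt((1 + 3*(4*(1/8))) + 1794) = sqrt((1 + 3*(1/2)) + 1794) = sqrt((1 + 3/2) + 1794) = sqrt(5/2 + 1794) = sqrt(3593/2) = sqrt(7186)/2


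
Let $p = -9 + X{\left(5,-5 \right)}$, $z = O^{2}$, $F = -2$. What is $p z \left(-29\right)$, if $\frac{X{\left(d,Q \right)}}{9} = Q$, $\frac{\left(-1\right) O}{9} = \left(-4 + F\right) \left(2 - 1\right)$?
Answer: $4566456$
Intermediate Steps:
$O = 54$ ($O = - 9 \left(-4 - 2\right) \left(2 - 1\right) = - 9 \left(\left(-6\right) 1\right) = \left(-9\right) \left(-6\right) = 54$)
$z = 2916$ ($z = 54^{2} = 2916$)
$X{\left(d,Q \right)} = 9 Q$
$p = -54$ ($p = -9 + 9 \left(-5\right) = -9 - 45 = -54$)
$p z \left(-29\right) = \left(-54\right) 2916 \left(-29\right) = \left(-157464\right) \left(-29\right) = 4566456$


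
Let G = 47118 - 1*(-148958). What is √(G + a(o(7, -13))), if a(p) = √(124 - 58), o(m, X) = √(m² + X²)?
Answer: √(196076 + √66) ≈ 442.81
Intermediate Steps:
o(m, X) = √(X² + m²)
a(p) = √66
G = 196076 (G = 47118 + 148958 = 196076)
√(G + a(o(7, -13))) = √(196076 + √66)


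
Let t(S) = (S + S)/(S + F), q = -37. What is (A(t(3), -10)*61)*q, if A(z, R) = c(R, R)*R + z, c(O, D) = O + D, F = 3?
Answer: -453657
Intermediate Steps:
t(S) = 2*S/(3 + S) (t(S) = (S + S)/(S + 3) = (2*S)/(3 + S) = 2*S/(3 + S))
c(O, D) = D + O
A(z, R) = z + 2*R² (A(z, R) = (R + R)*R + z = (2*R)*R + z = 2*R² + z = z + 2*R²)
(A(t(3), -10)*61)*q = ((2*3/(3 + 3) + 2*(-10)²)*61)*(-37) = ((2*3/6 + 2*100)*61)*(-37) = ((2*3*(⅙) + 200)*61)*(-37) = ((1 + 200)*61)*(-37) = (201*61)*(-37) = 12261*(-37) = -453657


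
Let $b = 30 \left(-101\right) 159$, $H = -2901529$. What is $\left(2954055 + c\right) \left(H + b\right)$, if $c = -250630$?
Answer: $-9146495099075$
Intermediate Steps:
$b = -481770$ ($b = \left(-3030\right) 159 = -481770$)
$\left(2954055 + c\right) \left(H + b\right) = \left(2954055 - 250630\right) \left(-2901529 - 481770\right) = 2703425 \left(-3383299\right) = -9146495099075$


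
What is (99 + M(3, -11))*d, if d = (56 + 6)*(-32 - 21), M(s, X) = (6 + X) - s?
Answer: -299026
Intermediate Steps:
M(s, X) = 6 + X - s
d = -3286 (d = 62*(-53) = -3286)
(99 + M(3, -11))*d = (99 + (6 - 11 - 1*3))*(-3286) = (99 + (6 - 11 - 3))*(-3286) = (99 - 8)*(-3286) = 91*(-3286) = -299026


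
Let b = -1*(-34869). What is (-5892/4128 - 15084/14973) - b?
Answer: -59870905789/1716904 ≈ -34871.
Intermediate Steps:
b = 34869
(-5892/4128 - 15084/14973) - b = (-5892/4128 - 15084/14973) - 1*34869 = (-5892*1/4128 - 15084*1/14973) - 34869 = (-491/344 - 5028/4991) - 34869 = -4180213/1716904 - 34869 = -59870905789/1716904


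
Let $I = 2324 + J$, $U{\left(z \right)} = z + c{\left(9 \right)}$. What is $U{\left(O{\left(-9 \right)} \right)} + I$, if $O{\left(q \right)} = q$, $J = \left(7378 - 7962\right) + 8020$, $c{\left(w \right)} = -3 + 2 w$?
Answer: $9766$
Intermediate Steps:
$J = 7436$ ($J = -584 + 8020 = 7436$)
$U{\left(z \right)} = 15 + z$ ($U{\left(z \right)} = z + \left(-3 + 2 \cdot 9\right) = z + \left(-3 + 18\right) = z + 15 = 15 + z$)
$I = 9760$ ($I = 2324 + 7436 = 9760$)
$U{\left(O{\left(-9 \right)} \right)} + I = \left(15 - 9\right) + 9760 = 6 + 9760 = 9766$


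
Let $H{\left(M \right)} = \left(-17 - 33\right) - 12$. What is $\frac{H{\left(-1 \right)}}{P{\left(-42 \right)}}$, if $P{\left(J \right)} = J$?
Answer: $\frac{31}{21} \approx 1.4762$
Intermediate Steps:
$H{\left(M \right)} = -62$ ($H{\left(M \right)} = -50 - 12 = -62$)
$\frac{H{\left(-1 \right)}}{P{\left(-42 \right)}} = - \frac{62}{-42} = \left(-62\right) \left(- \frac{1}{42}\right) = \frac{31}{21}$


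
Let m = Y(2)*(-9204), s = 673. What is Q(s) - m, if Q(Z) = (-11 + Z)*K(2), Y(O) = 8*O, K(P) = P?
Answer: 148588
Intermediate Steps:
m = -147264 (m = (8*2)*(-9204) = 16*(-9204) = -147264)
Q(Z) = -22 + 2*Z (Q(Z) = (-11 + Z)*2 = -22 + 2*Z)
Q(s) - m = (-22 + 2*673) - 1*(-147264) = (-22 + 1346) + 147264 = 1324 + 147264 = 148588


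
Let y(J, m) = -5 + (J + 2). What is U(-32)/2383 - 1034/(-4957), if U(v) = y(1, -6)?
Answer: 2454108/11812531 ≈ 0.20775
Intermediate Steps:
y(J, m) = -3 + J (y(J, m) = -5 + (2 + J) = -3 + J)
U(v) = -2 (U(v) = -3 + 1 = -2)
U(-32)/2383 - 1034/(-4957) = -2/2383 - 1034/(-4957) = -2*1/2383 - 1034*(-1/4957) = -2/2383 + 1034/4957 = 2454108/11812531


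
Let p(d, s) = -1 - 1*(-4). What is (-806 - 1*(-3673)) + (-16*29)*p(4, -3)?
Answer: 1475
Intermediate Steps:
p(d, s) = 3 (p(d, s) = -1 + 4 = 3)
(-806 - 1*(-3673)) + (-16*29)*p(4, -3) = (-806 - 1*(-3673)) - 16*29*3 = (-806 + 3673) - 464*3 = 2867 - 1392 = 1475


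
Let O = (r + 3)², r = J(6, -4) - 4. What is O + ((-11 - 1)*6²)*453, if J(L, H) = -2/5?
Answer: -4892351/25 ≈ -1.9569e+5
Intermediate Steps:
J(L, H) = -⅖ (J(L, H) = -2*⅕ = -⅖)
r = -22/5 (r = -⅖ - 4 = -22/5 ≈ -4.4000)
O = 49/25 (O = (-22/5 + 3)² = (-7/5)² = 49/25 ≈ 1.9600)
O + ((-11 - 1)*6²)*453 = 49/25 + ((-11 - 1)*6²)*453 = 49/25 - 12*36*453 = 49/25 - 432*453 = 49/25 - 195696 = -4892351/25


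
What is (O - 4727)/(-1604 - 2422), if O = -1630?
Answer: 2119/1342 ≈ 1.5790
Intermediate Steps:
(O - 4727)/(-1604 - 2422) = (-1630 - 4727)/(-1604 - 2422) = -6357/(-4026) = -6357*(-1/4026) = 2119/1342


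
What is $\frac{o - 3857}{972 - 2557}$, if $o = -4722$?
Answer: $\frac{8579}{1585} \approx 5.4126$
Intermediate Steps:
$\frac{o - 3857}{972 - 2557} = \frac{-4722 - 3857}{972 - 2557} = - \frac{8579}{-1585} = \left(-8579\right) \left(- \frac{1}{1585}\right) = \frac{8579}{1585}$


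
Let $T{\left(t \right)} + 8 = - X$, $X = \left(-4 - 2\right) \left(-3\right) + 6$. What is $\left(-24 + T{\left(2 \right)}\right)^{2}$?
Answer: $3136$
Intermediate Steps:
$X = 24$ ($X = \left(-6\right) \left(-3\right) + 6 = 18 + 6 = 24$)
$T{\left(t \right)} = -32$ ($T{\left(t \right)} = -8 - 24 = -32$)
$\left(-24 + T{\left(2 \right)}\right)^{2} = \left(-24 - 32\right)^{2} = \left(-56\right)^{2} = 3136$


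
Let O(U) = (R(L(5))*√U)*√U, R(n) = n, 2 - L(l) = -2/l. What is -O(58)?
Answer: -696/5 ≈ -139.20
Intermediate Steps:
L(l) = 2 + 2/l (L(l) = 2 - (-2)/l = 2 + 2/l)
O(U) = 12*U/5 (O(U) = ((2 + 2/5)*√U)*√U = ((2 + 2*(⅕))*√U)*√U = ((2 + ⅖)*√U)*√U = (12*√U/5)*√U = 12*U/5)
-O(58) = -12*58/5 = -1*696/5 = -696/5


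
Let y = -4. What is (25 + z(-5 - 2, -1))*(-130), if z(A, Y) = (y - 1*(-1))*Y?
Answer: -3640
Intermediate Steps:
z(A, Y) = -3*Y (z(A, Y) = (-4 - 1*(-1))*Y = (-4 + 1)*Y = -3*Y)
(25 + z(-5 - 2, -1))*(-130) = (25 - 3*(-1))*(-130) = (25 + 3)*(-130) = 28*(-130) = -3640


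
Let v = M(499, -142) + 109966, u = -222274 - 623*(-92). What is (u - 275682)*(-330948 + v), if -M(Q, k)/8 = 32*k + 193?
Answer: 82035711360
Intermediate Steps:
u = -164958 (u = -222274 + 57316 = -164958)
M(Q, k) = -1544 - 256*k (M(Q, k) = -8*(32*k + 193) = -8*(193 + 32*k) = -1544 - 256*k)
v = 144774 (v = (-1544 - 256*(-142)) + 109966 = (-1544 + 36352) + 109966 = 34808 + 109966 = 144774)
(u - 275682)*(-330948 + v) = (-164958 - 275682)*(-330948 + 144774) = -440640*(-186174) = 82035711360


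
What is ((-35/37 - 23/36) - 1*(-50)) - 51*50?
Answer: -3332111/1332 ≈ -2501.6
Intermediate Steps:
((-35/37 - 23/36) - 1*(-50)) - 51*50 = ((-35*1/37 - 23*1/36) + 50) - 2550 = ((-35/37 - 23/36) + 50) - 2550 = (-2111/1332 + 50) - 2550 = 64489/1332 - 2550 = -3332111/1332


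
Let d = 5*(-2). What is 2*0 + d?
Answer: -10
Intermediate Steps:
d = -10
2*0 + d = 2*0 - 10 = 0 - 10 = -10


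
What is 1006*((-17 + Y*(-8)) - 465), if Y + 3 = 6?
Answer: -509036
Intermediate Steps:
Y = 3 (Y = -3 + 6 = 3)
1006*((-17 + Y*(-8)) - 465) = 1006*((-17 + 3*(-8)) - 465) = 1006*((-17 - 24) - 465) = 1006*(-41 - 465) = 1006*(-506) = -509036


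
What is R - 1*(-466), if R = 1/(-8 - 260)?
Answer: 124887/268 ≈ 466.00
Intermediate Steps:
R = -1/268 (R = 1/(-268) = -1/268 ≈ -0.0037313)
R - 1*(-466) = -1/268 - 1*(-466) = -1/268 + 466 = 124887/268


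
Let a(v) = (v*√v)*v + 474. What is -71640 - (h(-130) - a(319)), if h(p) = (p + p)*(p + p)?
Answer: -138766 + 101761*√319 ≈ 1.6787e+6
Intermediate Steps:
a(v) = 474 + v^(5/2) (a(v) = v^(3/2)*v + 474 = v^(5/2) + 474 = 474 + v^(5/2))
h(p) = 4*p² (h(p) = (2*p)*(2*p) = 4*p²)
-71640 - (h(-130) - a(319)) = -71640 - (4*(-130)² - (474 + 319^(5/2))) = -71640 - (4*16900 - (474 + 101761*√319)) = -71640 - (67600 + (-474 - 101761*√319)) = -71640 - (67126 - 101761*√319) = -71640 + (-67126 + 101761*√319) = -138766 + 101761*√319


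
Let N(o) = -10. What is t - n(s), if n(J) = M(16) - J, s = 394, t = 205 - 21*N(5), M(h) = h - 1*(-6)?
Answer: 787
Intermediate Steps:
M(h) = 6 + h (M(h) = h + 6 = 6 + h)
t = 415 (t = 205 - 21*(-10) = 205 + 210 = 415)
n(J) = 22 - J (n(J) = (6 + 16) - J = 22 - J)
t - n(s) = 415 - (22 - 1*394) = 415 - (22 - 394) = 415 - 1*(-372) = 415 + 372 = 787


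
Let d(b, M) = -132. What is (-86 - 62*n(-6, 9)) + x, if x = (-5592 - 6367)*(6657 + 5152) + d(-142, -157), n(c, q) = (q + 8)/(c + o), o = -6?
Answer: -847343767/6 ≈ -1.4122e+8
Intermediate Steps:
n(c, q) = (8 + q)/(-6 + c) (n(c, q) = (q + 8)/(c - 6) = (8 + q)/(-6 + c))
x = -141223963 (x = (-5592 - 6367)*(6657 + 5152) - 132 = -11959*11809 - 132 = -141223831 - 132 = -141223963)
(-86 - 62*n(-6, 9)) + x = (-86 - 62*(8 + 9)/(-6 - 6)) - 141223963 = (-86 - 62*17/(-12)) - 141223963 = (-86 - (-31)*17/6) - 141223963 = (-86 - 62*(-17/12)) - 141223963 = (-86 + 527/6) - 141223963 = 11/6 - 141223963 = -847343767/6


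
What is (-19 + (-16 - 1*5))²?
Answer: 1600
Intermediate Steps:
(-19 + (-16 - 1*5))² = (-19 + (-16 - 5))² = (-19 - 21)² = (-40)² = 1600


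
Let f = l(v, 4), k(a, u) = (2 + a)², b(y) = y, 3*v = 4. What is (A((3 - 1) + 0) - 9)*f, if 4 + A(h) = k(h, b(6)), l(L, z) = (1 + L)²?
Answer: 49/3 ≈ 16.333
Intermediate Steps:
v = 4/3 (v = (⅓)*4 = 4/3 ≈ 1.3333)
f = 49/9 (f = (1 + 4/3)² = (7/3)² = 49/9 ≈ 5.4444)
A(h) = -4 + (2 + h)²
(A((3 - 1) + 0) - 9)*f = (((3 - 1) + 0)*(4 + ((3 - 1) + 0)) - 9)*(49/9) = ((2 + 0)*(4 + (2 + 0)) - 9)*(49/9) = (2*(4 + 2) - 9)*(49/9) = (2*6 - 9)*(49/9) = (12 - 9)*(49/9) = 3*(49/9) = 49/3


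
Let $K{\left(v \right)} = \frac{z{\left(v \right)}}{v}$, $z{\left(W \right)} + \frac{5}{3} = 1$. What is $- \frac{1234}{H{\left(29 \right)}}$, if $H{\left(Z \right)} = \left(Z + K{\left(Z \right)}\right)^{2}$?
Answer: $- \frac{9340146}{6355441} \approx -1.4696$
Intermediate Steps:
$z{\left(W \right)} = - \frac{2}{3}$ ($z{\left(W \right)} = - \frac{5}{3} + 1 = - \frac{2}{3}$)
$K{\left(v \right)} = - \frac{2}{3 v}$
$H{\left(Z \right)} = \left(Z - \frac{2}{3 Z}\right)^{2}$
$- \frac{1234}{H{\left(29 \right)}} = - \frac{1234}{\frac{1}{9} \cdot \frac{1}{841} \left(-2 + 3 \cdot 29^{2}\right)^{2}} = - \frac{1234}{\frac{1}{9} \cdot \frac{1}{841} \left(-2 + 3 \cdot 841\right)^{2}} = - \frac{1234}{\frac{1}{9} \cdot \frac{1}{841} \left(-2 + 2523\right)^{2}} = - \frac{1234}{\frac{1}{9} \cdot \frac{1}{841} \cdot 2521^{2}} = - \frac{1234}{\frac{1}{9} \cdot \frac{1}{841} \cdot 6355441} = - \frac{1234}{\frac{6355441}{7569}} = \left(-1234\right) \frac{7569}{6355441} = - \frac{9340146}{6355441}$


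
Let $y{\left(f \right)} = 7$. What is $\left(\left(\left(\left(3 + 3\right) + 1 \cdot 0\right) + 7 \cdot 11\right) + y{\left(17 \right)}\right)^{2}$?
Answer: $8100$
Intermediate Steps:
$\left(\left(\left(\left(3 + 3\right) + 1 \cdot 0\right) + 7 \cdot 11\right) + y{\left(17 \right)}\right)^{2} = \left(\left(\left(\left(3 + 3\right) + 1 \cdot 0\right) + 7 \cdot 11\right) + 7\right)^{2} = \left(\left(\left(6 + 0\right) + 77\right) + 7\right)^{2} = \left(\left(6 + 77\right) + 7\right)^{2} = \left(83 + 7\right)^{2} = 90^{2} = 8100$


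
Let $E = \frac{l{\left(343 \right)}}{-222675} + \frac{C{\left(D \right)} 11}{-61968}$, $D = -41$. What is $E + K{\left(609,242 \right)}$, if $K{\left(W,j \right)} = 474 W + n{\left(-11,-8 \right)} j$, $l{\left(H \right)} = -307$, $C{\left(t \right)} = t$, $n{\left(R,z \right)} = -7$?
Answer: $\frac{439983073107489}{1533191600} \approx 2.8697 \cdot 10^{5}$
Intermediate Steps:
$K{\left(W,j \right)} = - 7 j + 474 W$ ($K{\left(W,j \right)} = 474 W - 7 j = - 7 j + 474 W$)
$E = \frac{13272289}{1533191600}$ ($E = - \frac{307}{-222675} + \frac{\left(-41\right) 11}{-61968} = \left(-307\right) \left(- \frac{1}{222675}\right) - - \frac{451}{61968} = \frac{307}{222675} + \frac{451}{61968} = \frac{13272289}{1533191600} \approx 0.0086566$)
$E + K{\left(609,242 \right)} = \frac{13272289}{1533191600} + \left(\left(-7\right) 242 + 474 \cdot 609\right) = \frac{13272289}{1533191600} + \left(-1694 + 288666\right) = \frac{13272289}{1533191600} + 286972 = \frac{439983073107489}{1533191600}$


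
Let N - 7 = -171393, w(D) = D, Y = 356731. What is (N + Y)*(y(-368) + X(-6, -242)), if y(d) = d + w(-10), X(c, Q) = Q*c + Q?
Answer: 154207040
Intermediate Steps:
X(c, Q) = Q + Q*c
y(d) = -10 + d (y(d) = d - 10 = -10 + d)
N = -171386 (N = 7 - 171393 = -171386)
(N + Y)*(y(-368) + X(-6, -242)) = (-171386 + 356731)*((-10 - 368) - 242*(1 - 6)) = 185345*(-378 - 242*(-5)) = 185345*(-378 + 1210) = 185345*832 = 154207040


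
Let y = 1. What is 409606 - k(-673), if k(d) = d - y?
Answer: 410280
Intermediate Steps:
k(d) = -1 + d (k(d) = d - 1*1 = d - 1 = -1 + d)
409606 - k(-673) = 409606 - (-1 - 673) = 409606 - 1*(-674) = 409606 + 674 = 410280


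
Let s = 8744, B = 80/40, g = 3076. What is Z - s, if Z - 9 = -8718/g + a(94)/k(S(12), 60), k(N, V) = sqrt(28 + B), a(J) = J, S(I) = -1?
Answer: -13438789/1538 + 47*sqrt(30)/15 ≈ -8720.7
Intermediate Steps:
B = 2 (B = 80*(1/40) = 2)
k(N, V) = sqrt(30) (k(N, V) = sqrt(28 + 2) = sqrt(30))
Z = 9483/1538 + 47*sqrt(30)/15 (Z = 9 + (-8718/3076 + 94/(sqrt(30))) = 9 + (-8718*1/3076 + 94*(sqrt(30)/30)) = 9 + (-4359/1538 + 47*sqrt(30)/15) = 9483/1538 + 47*sqrt(30)/15 ≈ 23.328)
Z - s = (9483/1538 + 47*sqrt(30)/15) - 1*8744 = (9483/1538 + 47*sqrt(30)/15) - 8744 = -13438789/1538 + 47*sqrt(30)/15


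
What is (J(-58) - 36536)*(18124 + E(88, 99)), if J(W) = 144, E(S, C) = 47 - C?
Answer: -657676224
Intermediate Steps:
(J(-58) - 36536)*(18124 + E(88, 99)) = (144 - 36536)*(18124 + (47 - 1*99)) = -36392*(18124 + (47 - 99)) = -36392*(18124 - 52) = -36392*18072 = -657676224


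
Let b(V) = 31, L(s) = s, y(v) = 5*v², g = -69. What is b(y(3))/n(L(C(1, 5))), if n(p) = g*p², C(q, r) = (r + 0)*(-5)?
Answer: -31/43125 ≈ -0.00071884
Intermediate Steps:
C(q, r) = -5*r (C(q, r) = r*(-5) = -5*r)
n(p) = -69*p²
b(y(3))/n(L(C(1, 5))) = 31/((-69*(-5*5)²)) = 31/((-69*(-25)²)) = 31/((-69*625)) = 31/(-43125) = 31*(-1/43125) = -31/43125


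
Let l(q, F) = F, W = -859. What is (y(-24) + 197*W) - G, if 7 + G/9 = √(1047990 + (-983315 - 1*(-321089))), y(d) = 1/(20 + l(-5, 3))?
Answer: -3890679/23 - 18*√96441 ≈ -1.7475e+5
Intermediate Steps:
y(d) = 1/23 (y(d) = 1/(20 + 3) = 1/23)
G = -63 + 18*√96441 (G = -63 + 9*√(1047990 + (-983315 - 1*(-321089))) = -63 + 9*√(1047990 + (-983315 + 321089)) = -63 + 9*√(1047990 - 662226) = -63 + 9*√385764 = -63 + 9*(2*√96441) = -63 + 18*√96441 ≈ 5526.9)
(y(-24) + 197*W) - G = (1/23 + 197*(-859)) - (-63 + 18*√96441) = (1/23 - 169223) + (63 - 18*√96441) = -3892128/23 + (63 - 18*√96441) = -3890679/23 - 18*√96441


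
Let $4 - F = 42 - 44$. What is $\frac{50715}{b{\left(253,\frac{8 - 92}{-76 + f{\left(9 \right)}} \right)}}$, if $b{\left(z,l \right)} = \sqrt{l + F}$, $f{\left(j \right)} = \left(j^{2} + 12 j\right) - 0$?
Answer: $\frac{5635 \sqrt{7458}}{22} \approx 22120.0$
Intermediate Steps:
$F = 6$ ($F = 4 - \left(42 - 44\right) = 4 - -2 = 4 + 2 = 6$)
$f{\left(j \right)} = j^{2} + 12 j$ ($f{\left(j \right)} = \left(j^{2} + 12 j\right) + \left(-2 + 2\right) = \left(j^{2} + 12 j\right) + 0 = j^{2} + 12 j$)
$b{\left(z,l \right)} = \sqrt{6 + l}$ ($b{\left(z,l \right)} = \sqrt{l + 6} = \sqrt{6 + l}$)
$\frac{50715}{b{\left(253,\frac{8 - 92}{-76 + f{\left(9 \right)}} \right)}} = \frac{50715}{\sqrt{6 + \frac{8 - 92}{-76 + 9 \left(12 + 9\right)}}} = \frac{50715}{\sqrt{6 - \frac{84}{-76 + 9 \cdot 21}}} = \frac{50715}{\sqrt{6 - \frac{84}{-76 + 189}}} = \frac{50715}{\sqrt{6 - \frac{84}{113}}} = \frac{50715}{\sqrt{\frac{594}{113}}} = \frac{50715}{\frac{3}{113} \sqrt{7458}} = 50715 \frac{\sqrt{7458}}{198} = \frac{5635 \sqrt{7458}}{22}$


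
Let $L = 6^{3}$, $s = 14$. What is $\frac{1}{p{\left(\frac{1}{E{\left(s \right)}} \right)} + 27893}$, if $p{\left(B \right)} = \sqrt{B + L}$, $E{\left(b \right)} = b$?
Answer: $\frac{390502}{10892269261} - \frac{55 \sqrt{14}}{10892269261} \approx 3.5832 \cdot 10^{-5}$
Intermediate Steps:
$L = 216$
$p{\left(B \right)} = \sqrt{216 + B}$ ($p{\left(B \right)} = \sqrt{B + 216} = \sqrt{216 + B}$)
$\frac{1}{p{\left(\frac{1}{E{\left(s \right)}} \right)} + 27893} = \frac{1}{\sqrt{216 + \frac{1}{14}} + 27893} = \frac{1}{\sqrt{\frac{3025}{14}} + 27893} = \frac{1}{\frac{55 \sqrt{14}}{14} + 27893} = \frac{1}{27893 + \frac{55 \sqrt{14}}{14}}$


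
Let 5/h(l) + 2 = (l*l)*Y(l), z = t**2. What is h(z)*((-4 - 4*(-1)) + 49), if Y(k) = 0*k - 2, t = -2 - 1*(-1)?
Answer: -245/4 ≈ -61.250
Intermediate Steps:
t = -1 (t = -2 + 1 = -1)
z = 1 (z = (-1)**2 = 1)
Y(k) = -2 (Y(k) = 0 - 2 = -2)
h(l) = 5/(-2 - 2*l**2) (h(l) = 5/(-2 + (l*l)*(-2)) = 5/(-2 + l**2*(-2)) = 5/(-2 - 2*l**2))
h(z)*((-4 - 4*(-1)) + 49) = (5/(2*(-1 - 1*1**2)))*((-4 - 4*(-1)) + 49) = (5/(2*(-1 - 1*1)))*((-4 + 4) + 49) = (5/(2*(-1 - 1)))*(0 + 49) = ((5/2)/(-2))*49 = ((5/2)*(-1/2))*49 = -5/4*49 = -245/4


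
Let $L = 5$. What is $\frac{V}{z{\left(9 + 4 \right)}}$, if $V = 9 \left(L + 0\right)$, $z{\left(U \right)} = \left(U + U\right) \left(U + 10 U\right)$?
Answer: $\frac{45}{3718} \approx 0.012103$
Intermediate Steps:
$z{\left(U \right)} = 22 U^{2}$ ($z{\left(U \right)} = 2 U 11 U = 22 U^{2}$)
$V = 45$ ($V = 9 \left(5 + 0\right) = 9 \cdot 5 = 45$)
$\frac{V}{z{\left(9 + 4 \right)}} = \frac{45}{22 \left(9 + 4\right)^{2}} = \frac{45}{22 \cdot 13^{2}} = \frac{45}{22 \cdot 169} = \frac{45}{3718}$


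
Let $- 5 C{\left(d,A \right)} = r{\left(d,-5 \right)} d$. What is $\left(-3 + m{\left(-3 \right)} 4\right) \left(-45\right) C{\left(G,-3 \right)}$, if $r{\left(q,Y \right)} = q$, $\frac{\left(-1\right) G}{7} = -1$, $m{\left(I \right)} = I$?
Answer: $-6615$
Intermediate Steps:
$G = 7$ ($G = \left(-7\right) \left(-1\right) = 7$)
$C{\left(d,A \right)} = - \frac{d^{2}}{5}$ ($C{\left(d,A \right)} = - \frac{d d}{5} = - \frac{d^{2}}{5}$)
$\left(-3 + m{\left(-3 \right)} 4\right) \left(-45\right) C{\left(G,-3 \right)} = \left(-3 - 12\right) \left(-45\right) \left(- \frac{7^{2}}{5}\right) = \left(-3 - 12\right) \left(-45\right) \left(\left(- \frac{1}{5}\right) 49\right) = \left(-15\right) \left(-45\right) \left(- \frac{49}{5}\right) = 675 \left(- \frac{49}{5}\right) = -6615$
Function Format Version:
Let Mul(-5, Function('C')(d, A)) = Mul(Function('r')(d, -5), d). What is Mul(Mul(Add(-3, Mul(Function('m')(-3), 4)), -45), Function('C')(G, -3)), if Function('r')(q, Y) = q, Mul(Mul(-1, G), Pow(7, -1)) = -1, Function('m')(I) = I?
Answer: -6615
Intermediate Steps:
G = 7 (G = Mul(-7, -1) = 7)
Function('C')(d, A) = Mul(Rational(-1, 5), Pow(d, 2)) (Function('C')(d, A) = Mul(Rational(-1, 5), Mul(d, d)) = Mul(Rational(-1, 5), Pow(d, 2)))
Mul(Mul(Add(-3, Mul(Function('m')(-3), 4)), -45), Function('C')(G, -3)) = Mul(Mul(Add(-3, Mul(-3, 4)), -45), Mul(Rational(-1, 5), Pow(7, 2))) = Mul(Mul(Add(-3, -12), -45), Mul(Rational(-1, 5), 49)) = Mul(Mul(-15, -45), Rational(-49, 5)) = Mul(675, Rational(-49, 5)) = -6615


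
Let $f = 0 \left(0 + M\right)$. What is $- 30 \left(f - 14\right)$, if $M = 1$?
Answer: $420$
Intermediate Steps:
$f = 0$ ($f = 0 \left(0 + 1\right) = 0 \cdot 1 = 0$)
$- 30 \left(f - 14\right) = - 30 \left(0 - 14\right) = \left(-30\right) \left(-14\right) = 420$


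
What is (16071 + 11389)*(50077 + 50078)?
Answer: 2750256300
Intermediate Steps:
(16071 + 11389)*(50077 + 50078) = 27460*100155 = 2750256300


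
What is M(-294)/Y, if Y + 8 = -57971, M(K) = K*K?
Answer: -86436/57979 ≈ -1.4908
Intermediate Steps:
M(K) = K²
Y = -57979 (Y = -8 - 57971 = -57979)
M(-294)/Y = (-294)²/(-57979) = 86436*(-1/57979) = -86436/57979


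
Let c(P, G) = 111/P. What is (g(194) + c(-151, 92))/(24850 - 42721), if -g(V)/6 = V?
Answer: 8375/128501 ≈ 0.065175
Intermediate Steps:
g(V) = -6*V
(g(194) + c(-151, 92))/(24850 - 42721) = (-6*194 + 111/(-151))/(24850 - 42721) = (-1164 + 111*(-1/151))/(-17871) = (-1164 - 111/151)*(-1/17871) = -175875/151*(-1/17871) = 8375/128501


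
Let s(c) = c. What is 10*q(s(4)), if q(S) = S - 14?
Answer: -100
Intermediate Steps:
q(S) = -14 + S
10*q(s(4)) = 10*(-14 + 4) = 10*(-10) = -100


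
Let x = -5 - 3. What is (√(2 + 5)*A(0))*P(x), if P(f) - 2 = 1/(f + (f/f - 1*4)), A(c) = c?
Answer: 0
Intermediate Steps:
x = -8
P(f) = 2 + 1/(-3 + f) (P(f) = 2 + 1/(f + (f/f - 1*4)) = 2 + 1/(f + (1 - 4)) = 2 + 1/(f - 3) = 2 + 1/(-3 + f))
(√(2 + 5)*A(0))*P(x) = (√(2 + 5)*0)*((-5 + 2*(-8))/(-3 - 8)) = (√7*0)*((-5 - 16)/(-11)) = 0*(-1/11*(-21)) = 0*(21/11) = 0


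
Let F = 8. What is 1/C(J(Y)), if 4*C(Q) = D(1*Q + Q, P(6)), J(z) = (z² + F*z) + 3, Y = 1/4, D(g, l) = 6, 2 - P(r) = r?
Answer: ⅔ ≈ 0.66667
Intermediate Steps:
P(r) = 2 - r
Y = ¼ ≈ 0.25000
J(z) = 3 + z² + 8*z (J(z) = (z² + 8*z) + 3 = 3 + z² + 8*z)
C(Q) = 3/2 (C(Q) = (¼)*6 = 3/2)
1/C(J(Y)) = 1/(3/2) = ⅔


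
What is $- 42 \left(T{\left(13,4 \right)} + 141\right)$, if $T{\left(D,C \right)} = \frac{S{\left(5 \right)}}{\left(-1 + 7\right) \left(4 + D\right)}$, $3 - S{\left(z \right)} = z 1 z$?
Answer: $- \frac{100520}{17} \approx -5912.9$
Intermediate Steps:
$S{\left(z \right)} = 3 - z^{2}$ ($S{\left(z \right)} = 3 - z 1 z = 3 - z z = 3 - z^{2}$)
$T{\left(D,C \right)} = - \frac{22}{24 + 6 D}$ ($T{\left(D,C \right)} = \frac{3 - 5^{2}}{\left(-1 + 7\right) \left(4 + D\right)} = \frac{3 - 25}{6 \left(4 + D\right)} = \frac{3 - 25}{24 + 6 D} = - \frac{22}{24 + 6 D}$)
$- 42 \left(T{\left(13,4 \right)} + 141\right) = - 42 \left(- \frac{11}{12 + 3 \cdot 13} + 141\right) = - 42 \left(- \frac{11}{12 + 39} + 141\right) = - 42 \left(- \frac{11}{51} + 141\right) = \left(-42\right) \frac{7180}{51} = - \frac{100520}{17}$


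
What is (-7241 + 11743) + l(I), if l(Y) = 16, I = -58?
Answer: 4518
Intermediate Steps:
(-7241 + 11743) + l(I) = (-7241 + 11743) + 16 = 4502 + 16 = 4518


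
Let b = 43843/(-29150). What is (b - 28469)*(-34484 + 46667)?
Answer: -10110856796319/29150 ≈ -3.4686e+8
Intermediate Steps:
b = -43843/29150 (b = 43843*(-1/29150) = -43843/29150 ≈ -1.5040)
(b - 28469)*(-34484 + 46667) = (-43843/29150 - 28469)*(-34484 + 46667) = -829915193/29150*12183 = -10110856796319/29150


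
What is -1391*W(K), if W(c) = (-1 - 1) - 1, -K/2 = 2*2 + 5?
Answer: 4173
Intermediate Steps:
K = -18 (K = -2*(2*2 + 5) = -2*(4 + 5) = -2*9 = -18)
W(c) = -3 (W(c) = -2 - 1 = -3)
-1391*W(K) = -1391*(-3) = 4173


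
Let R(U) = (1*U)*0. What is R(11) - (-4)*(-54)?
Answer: -216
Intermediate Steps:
R(U) = 0 (R(U) = U*0 = 0)
R(11) - (-4)*(-54) = 0 - (-4)*(-54) = 0 - 1*216 = 0 - 216 = -216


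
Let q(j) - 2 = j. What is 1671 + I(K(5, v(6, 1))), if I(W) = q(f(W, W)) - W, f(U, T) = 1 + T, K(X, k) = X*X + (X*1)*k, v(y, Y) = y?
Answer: 1674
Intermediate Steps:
K(X, k) = X² + X*k
q(j) = 2 + j
I(W) = 3 (I(W) = (2 + (1 + W)) - W = (3 + W) - W = 3)
1671 + I(K(5, v(6, 1))) = 1671 + 3 = 1674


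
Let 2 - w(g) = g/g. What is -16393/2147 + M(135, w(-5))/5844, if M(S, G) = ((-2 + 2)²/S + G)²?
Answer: -95798545/12547068 ≈ -7.6351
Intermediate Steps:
w(g) = 1 (w(g) = 2 - g/g = 2 - 1*1 = 2 - 1 = 1)
M(S, G) = G² (M(S, G) = (0²/S + G)² = (0/S + G)² = (0 + G)² = G²)
-16393/2147 + M(135, w(-5))/5844 = -16393/2147 + 1²/5844 = -16393*1/2147 + 1*(1/5844) = -16393/2147 + 1/5844 = -95798545/12547068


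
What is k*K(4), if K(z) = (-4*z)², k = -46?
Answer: -11776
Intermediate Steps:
K(z) = 16*z²
k*K(4) = -736*4² = -736*16 = -46*256 = -11776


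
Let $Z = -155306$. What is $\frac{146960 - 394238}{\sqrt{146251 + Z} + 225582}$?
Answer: $- \frac{55781465796}{50887247779} + \frac{247278 i \sqrt{9055}}{50887247779} \approx -1.0962 + 0.0004624 i$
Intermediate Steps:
$\frac{146960 - 394238}{\sqrt{146251 + Z} + 225582} = \frac{146960 - 394238}{\sqrt{146251 - 155306} + 225582} = - \frac{247278}{\sqrt{-9055} + 225582} = - \frac{247278}{i \sqrt{9055} + 225582} = - \frac{247278}{225582 + i \sqrt{9055}}$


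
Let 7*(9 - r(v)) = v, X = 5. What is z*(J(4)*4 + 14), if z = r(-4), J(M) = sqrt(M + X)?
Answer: 1742/7 ≈ 248.86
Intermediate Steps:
r(v) = 9 - v/7
J(M) = sqrt(5 + M) (J(M) = sqrt(M + 5) = sqrt(5 + M))
z = 67/7 (z = 9 - 1/7*(-4) = 9 + 4/7 = 67/7 ≈ 9.5714)
z*(J(4)*4 + 14) = 67*(sqrt(5 + 4)*4 + 14)/7 = 67*(sqrt(9)*4 + 14)/7 = 67*(3*4 + 14)/7 = 67*(12 + 14)/7 = (67/7)*26 = 1742/7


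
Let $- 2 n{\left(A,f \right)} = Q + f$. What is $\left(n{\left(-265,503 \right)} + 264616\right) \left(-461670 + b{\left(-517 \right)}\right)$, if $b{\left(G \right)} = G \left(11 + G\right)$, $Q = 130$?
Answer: $-52877872366$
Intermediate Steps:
$n{\left(A,f \right)} = -65 - \frac{f}{2}$ ($n{\left(A,f \right)} = - \frac{130 + f}{2} = -65 - \frac{f}{2}$)
$\left(n{\left(-265,503 \right)} + 264616\right) \left(-461670 + b{\left(-517 \right)}\right) = \left(\left(-65 - \frac{503}{2}\right) + 264616\right) \left(-461670 - 517 \left(11 - 517\right)\right) = \left(\left(-65 - \frac{503}{2}\right) + 264616\right) \left(-461670 - -261602\right) = \left(- \frac{633}{2} + 264616\right) \left(-461670 + 261602\right) = \frac{528599}{2} \left(-200068\right) = -52877872366$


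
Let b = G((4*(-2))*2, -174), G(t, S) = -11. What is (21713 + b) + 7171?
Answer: 28873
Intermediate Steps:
b = -11
(21713 + b) + 7171 = (21713 - 11) + 7171 = 21702 + 7171 = 28873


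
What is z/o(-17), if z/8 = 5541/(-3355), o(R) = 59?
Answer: -44328/197945 ≈ -0.22394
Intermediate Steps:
z = -44328/3355 (z = 8*(5541/(-3355)) = 8*(5541*(-1/3355)) = 8*(-5541/3355) = -44328/3355 ≈ -13.213)
z/o(-17) = -44328/3355/59 = -44328/3355*1/59 = -44328/197945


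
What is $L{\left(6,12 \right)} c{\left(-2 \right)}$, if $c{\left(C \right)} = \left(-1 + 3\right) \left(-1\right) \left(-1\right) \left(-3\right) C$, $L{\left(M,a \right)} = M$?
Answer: $72$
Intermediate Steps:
$c{\left(C \right)} = - 6 C$ ($c{\left(C \right)} = 2 \left(-1\right) 3 C = - 2 \cdot 3 C = - 6 C$)
$L{\left(6,12 \right)} c{\left(-2 \right)} = 6 \left(\left(-6\right) \left(-2\right)\right) = 6 \cdot 12 = 72$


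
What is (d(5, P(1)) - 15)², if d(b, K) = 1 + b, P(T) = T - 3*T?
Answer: 81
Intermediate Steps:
P(T) = -2*T
(d(5, P(1)) - 15)² = ((1 + 5) - 15)² = (6 - 15)² = (-9)² = 81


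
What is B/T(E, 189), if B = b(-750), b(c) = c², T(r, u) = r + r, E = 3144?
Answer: 46875/524 ≈ 89.456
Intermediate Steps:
T(r, u) = 2*r
B = 562500 (B = (-750)² = 562500)
B/T(E, 189) = 562500/((2*3144)) = 562500/6288 = 562500*(1/6288) = 46875/524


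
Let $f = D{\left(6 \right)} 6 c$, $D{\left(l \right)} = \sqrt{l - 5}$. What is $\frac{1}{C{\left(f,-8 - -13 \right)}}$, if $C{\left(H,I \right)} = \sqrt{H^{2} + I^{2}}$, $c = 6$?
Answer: $\frac{\sqrt{1321}}{1321} \approx 0.027514$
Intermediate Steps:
$D{\left(l \right)} = \sqrt{-5 + l}$
$f = 36$ ($f = \sqrt{-5 + 6} \cdot 6 \cdot 6 = \sqrt{1} \cdot 6 \cdot 6 = 1 \cdot 6 \cdot 6 = 6 \cdot 6 = 36$)
$\frac{1}{C{\left(f,-8 - -13 \right)}} = \frac{1}{\sqrt{36^{2} + \left(-8 - -13\right)^{2}}} = \frac{1}{\sqrt{1296 + \left(-8 + 13\right)^{2}}} = \frac{1}{\sqrt{1296 + 5^{2}}} = \frac{1}{\sqrt{1296 + 25}} = \frac{1}{\sqrt{1321}} = \frac{\sqrt{1321}}{1321}$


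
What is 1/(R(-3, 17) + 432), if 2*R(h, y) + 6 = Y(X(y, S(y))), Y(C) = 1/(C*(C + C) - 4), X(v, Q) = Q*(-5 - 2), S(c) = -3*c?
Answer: 509788/218699053 ≈ 0.0023310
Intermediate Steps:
X(v, Q) = -7*Q (X(v, Q) = Q*(-7) = -7*Q)
Y(C) = 1/(-4 + 2*C²) (Y(C) = 1/(C*(2*C) - 4) = 1/(2*C² - 4) = 1/(-4 + 2*C²))
R(h, y) = -3 + 1/(4*(-2 + 441*y²)) (R(h, y) = -3 + (1/(2*(-2 + (-(-21)*y)²)))/2 = -3 + (1/(2*(-2 + (21*y)²)))/2 = -3 + (1/(2*(-2 + 441*y²)))/2 = -3 + 1/(4*(-2 + 441*y²)))
1/(R(-3, 17) + 432) = 1/((25 - 5292*17²)/(4*(-2 + 441*17²)) + 432) = 1/((25 - 5292*289)/(4*(-2 + 441*289)) + 432) = 1/((25 - 1529388)/(4*(-2 + 127449)) + 432) = 1/((¼)*(-1529363)/127447 + 432) = 1/((¼)*(1/127447)*(-1529363) + 432) = 1/(-1529363/509788 + 432) = 1/(218699053/509788) = 509788/218699053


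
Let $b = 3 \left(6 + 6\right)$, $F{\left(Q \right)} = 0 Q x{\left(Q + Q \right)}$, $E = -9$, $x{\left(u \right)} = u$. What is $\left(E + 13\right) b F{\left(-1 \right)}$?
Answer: $0$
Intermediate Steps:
$F{\left(Q \right)} = 0$ ($F{\left(Q \right)} = 0 Q \left(Q + Q\right) = 0 \cdot 2 Q = 0$)
$b = 36$ ($b = 3 \cdot 12 = 36$)
$\left(E + 13\right) b F{\left(-1 \right)} = \left(-9 + 13\right) 36 \cdot 0 = 4 \cdot 36 \cdot 0 = 144 \cdot 0 = 0$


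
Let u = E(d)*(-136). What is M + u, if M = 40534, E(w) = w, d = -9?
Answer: 41758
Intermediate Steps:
u = 1224 (u = -9*(-136) = 1224)
M + u = 40534 + 1224 = 41758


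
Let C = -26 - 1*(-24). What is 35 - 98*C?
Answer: 231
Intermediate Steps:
C = -2 (C = -26 + 24 = -2)
35 - 98*C = 35 - 98*(-2) = 35 + 196 = 231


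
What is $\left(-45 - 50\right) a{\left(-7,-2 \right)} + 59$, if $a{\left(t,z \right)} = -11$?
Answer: $1104$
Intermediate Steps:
$\left(-45 - 50\right) a{\left(-7,-2 \right)} + 59 = \left(-45 - 50\right) \left(-11\right) + 59 = \left(-95\right) \left(-11\right) + 59 = 1045 + 59 = 1104$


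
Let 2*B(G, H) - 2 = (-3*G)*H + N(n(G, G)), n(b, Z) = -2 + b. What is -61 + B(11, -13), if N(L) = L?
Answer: 159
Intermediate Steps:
B(G, H) = G/2 - 3*G*H/2 (B(G, H) = 1 + ((-3*G)*H + (-2 + G))/2 = 1 + (-3*G*H + (-2 + G))/2 = 1 + (-2 + G - 3*G*H)/2 = 1 + (-1 + G/2 - 3*G*H/2) = G/2 - 3*G*H/2)
-61 + B(11, -13) = -61 + (1/2)*11*(1 - 3*(-13)) = -61 + (1/2)*11*(1 + 39) = -61 + (1/2)*11*40 = -61 + 220 = 159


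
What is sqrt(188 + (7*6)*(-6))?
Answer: 8*I ≈ 8.0*I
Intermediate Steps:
sqrt(188 + (7*6)*(-6)) = sqrt(188 + 42*(-6)) = sqrt(188 - 252) = sqrt(-64) = 8*I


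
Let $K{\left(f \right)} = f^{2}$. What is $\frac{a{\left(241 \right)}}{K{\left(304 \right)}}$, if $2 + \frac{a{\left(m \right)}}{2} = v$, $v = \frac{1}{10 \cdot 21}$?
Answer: $- \frac{419}{9703680} \approx -4.3179 \cdot 10^{-5}$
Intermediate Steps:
$v = \frac{1}{210} \approx 0.0047619$
$a{\left(m \right)} = - \frac{419}{105}$ ($a{\left(m \right)} = -4 + 2 \cdot \frac{1}{210} = -4 + \frac{1}{105} = - \frac{419}{105}$)
$\frac{a{\left(241 \right)}}{K{\left(304 \right)}} = - \frac{419}{105 \cdot 304^{2}} = - \frac{419}{105 \cdot 92416} = \left(- \frac{419}{105}\right) \frac{1}{92416} = - \frac{419}{9703680}$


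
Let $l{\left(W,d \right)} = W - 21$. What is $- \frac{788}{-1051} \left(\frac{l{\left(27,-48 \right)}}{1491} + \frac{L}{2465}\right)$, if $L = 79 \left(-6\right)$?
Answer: $- \frac{181750624}{1287585355} \approx -0.14116$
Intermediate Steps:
$l{\left(W,d \right)} = -21 + W$
$L = -474$
$- \frac{788}{-1051} \left(\frac{l{\left(27,-48 \right)}}{1491} + \frac{L}{2465}\right) = - \frac{788}{-1051} \left(\frac{-21 + 27}{1491} - \frac{474}{2465}\right) = \left(-788\right) \left(- \frac{1}{1051}\right) \left(6 \cdot \frac{1}{1491} - \frac{474}{2465}\right) = \frac{788 \left(\frac{2}{497} - \frac{474}{2465}\right)}{1051} = \frac{788}{1051} \left(- \frac{230648}{1225105}\right) = - \frac{181750624}{1287585355}$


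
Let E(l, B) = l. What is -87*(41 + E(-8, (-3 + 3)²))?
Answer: -2871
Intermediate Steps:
-87*(41 + E(-8, (-3 + 3)²)) = -87*(41 - 8) = -87*33 = -2871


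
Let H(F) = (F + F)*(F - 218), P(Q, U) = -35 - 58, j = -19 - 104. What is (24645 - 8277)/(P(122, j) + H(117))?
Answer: -496/719 ≈ -0.68985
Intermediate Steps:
j = -123
P(Q, U) = -93
H(F) = 2*F*(-218 + F) (H(F) = (2*F)*(-218 + F) = 2*F*(-218 + F))
(24645 - 8277)/(P(122, j) + H(117)) = (24645 - 8277)/(-93 + 2*117*(-218 + 117)) = 16368/(-93 + 2*117*(-101)) = 16368/(-93 - 23634) = 16368/(-23727) = 16368*(-1/23727) = -496/719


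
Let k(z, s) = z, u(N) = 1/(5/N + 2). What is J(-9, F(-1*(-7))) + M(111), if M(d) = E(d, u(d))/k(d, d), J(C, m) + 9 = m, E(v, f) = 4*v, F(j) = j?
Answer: 2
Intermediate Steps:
u(N) = 1/(2 + 5/N)
J(C, m) = -9 + m
M(d) = 4 (M(d) = (4*d)/d = 4)
J(-9, F(-1*(-7))) + M(111) = (-9 - 1*(-7)) + 4 = (-9 + 7) + 4 = -2 + 4 = 2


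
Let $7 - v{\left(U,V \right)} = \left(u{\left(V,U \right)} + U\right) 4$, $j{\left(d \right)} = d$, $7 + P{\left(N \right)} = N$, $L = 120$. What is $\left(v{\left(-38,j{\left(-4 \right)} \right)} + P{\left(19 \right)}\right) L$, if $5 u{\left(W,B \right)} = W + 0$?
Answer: $20904$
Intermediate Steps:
$P{\left(N \right)} = -7 + N$
$u{\left(W,B \right)} = \frac{W}{5}$ ($u{\left(W,B \right)} = \frac{W + 0}{5} = \frac{W}{5}$)
$v{\left(U,V \right)} = 7 - 4 U - \frac{4 V}{5}$ ($v{\left(U,V \right)} = 7 - \left(\frac{V}{5} + U\right) 4 = 7 - \left(U + \frac{V}{5}\right) 4 = 7 - \left(4 U + \frac{4 V}{5}\right) = 7 - 4 U - \frac{4 V}{5}$)
$\left(v{\left(-38,j{\left(-4 \right)} \right)} + P{\left(19 \right)}\right) L = \left(\left(7 - -152 - - \frac{16}{5}\right) + \left(-7 + 19\right)\right) 120 = \left(\left(7 + 152 + \frac{16}{5}\right) + 12\right) 120 = \left(\frac{811}{5} + 12\right) 120 = \frac{871}{5} \cdot 120 = 20904$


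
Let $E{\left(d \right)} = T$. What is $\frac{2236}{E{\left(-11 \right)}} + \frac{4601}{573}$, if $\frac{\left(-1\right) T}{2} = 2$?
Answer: $- \frac{315706}{573} \approx -550.97$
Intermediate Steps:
$T = -4$ ($T = \left(-2\right) 2 = -4$)
$E{\left(d \right)} = -4$
$\frac{2236}{E{\left(-11 \right)}} + \frac{4601}{573} = \frac{2236}{-4} + \frac{4601}{573} = 2236 \left(- \frac{1}{4}\right) + 4601 \cdot \frac{1}{573} = -559 + \frac{4601}{573} = - \frac{315706}{573}$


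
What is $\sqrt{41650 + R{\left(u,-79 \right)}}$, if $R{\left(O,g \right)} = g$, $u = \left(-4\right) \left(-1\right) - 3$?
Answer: $3 \sqrt{4619} \approx 203.89$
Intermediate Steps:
$u = 1$ ($u = 4 - 3 = 1$)
$\sqrt{41650 + R{\left(u,-79 \right)}} = \sqrt{41650 - 79} = \sqrt{41571} = 3 \sqrt{4619}$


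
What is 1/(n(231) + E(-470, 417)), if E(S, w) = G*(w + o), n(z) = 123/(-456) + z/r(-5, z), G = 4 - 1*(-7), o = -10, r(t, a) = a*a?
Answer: 35112/157187105 ≈ 0.00022338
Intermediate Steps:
r(t, a) = a²
G = 11 (G = 4 + 7 = 11)
n(z) = -41/152 + 1/z (n(z) = 123/(-456) + z/(z²) = 123*(-1/456) + z/z² = -41/152 + 1/z)
E(S, w) = -110 + 11*w (E(S, w) = 11*(w - 10) = 11*(-10 + w) = -110 + 11*w)
1/(n(231) + E(-470, 417)) = 1/((-41/152 + 1/231) + (-110 + 11*417)) = 1/((-41/152 + 1/231) + (-110 + 4587)) = 1/(-9319/35112 + 4477) = 1/(157187105/35112) = 35112/157187105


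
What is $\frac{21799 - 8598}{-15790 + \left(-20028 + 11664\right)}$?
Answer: $- \frac{13201}{24154} \approx -0.54653$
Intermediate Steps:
$\frac{21799 - 8598}{-15790 + \left(-20028 + 11664\right)} = \frac{13201}{-15790 - 8364} = \frac{13201}{-24154} = 13201 \left(- \frac{1}{24154}\right) = - \frac{13201}{24154}$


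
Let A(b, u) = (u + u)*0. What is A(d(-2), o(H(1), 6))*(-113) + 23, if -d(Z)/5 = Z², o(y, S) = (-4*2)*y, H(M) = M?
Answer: 23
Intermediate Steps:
o(y, S) = -8*y
d(Z) = -5*Z²
A(b, u) = 0 (A(b, u) = (2*u)*0 = 0)
A(d(-2), o(H(1), 6))*(-113) + 23 = 0*(-113) + 23 = 0 + 23 = 23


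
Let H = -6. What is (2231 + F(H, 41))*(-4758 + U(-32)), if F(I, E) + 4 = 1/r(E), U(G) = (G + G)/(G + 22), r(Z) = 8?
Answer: -211648143/20 ≈ -1.0582e+7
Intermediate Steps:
U(G) = 2*G/(22 + G) (U(G) = (2*G)/(22 + G) = 2*G/(22 + G))
F(I, E) = -31/8 (F(I, E) = -4 + 1/8 = -31/8)
(2231 + F(H, 41))*(-4758 + U(-32)) = (2231 - 31/8)*(-4758 + 2*(-32)/(22 - 32)) = 17817*(-4758 + 2*(-32)/(-10))/8 = 17817*(-4758 + 2*(-32)*(-1/10))/8 = 17817*(-4758 + 32/5)/8 = (17817/8)*(-23758/5) = -211648143/20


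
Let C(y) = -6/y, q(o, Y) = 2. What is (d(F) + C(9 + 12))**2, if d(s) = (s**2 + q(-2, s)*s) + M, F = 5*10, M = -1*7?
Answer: 329386201/49 ≈ 6.7222e+6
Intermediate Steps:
M = -7
F = 50
d(s) = -7 + s**2 + 2*s (d(s) = (s**2 + 2*s) - 7 = -7 + s**2 + 2*s)
(d(F) + C(9 + 12))**2 = ((-7 + 50**2 + 2*50) - 6/(9 + 12))**2 = ((-7 + 2500 + 100) - 6/21)**2 = (2593 - 6*1/21)**2 = (2593 - 2/7)**2 = (18149/7)**2 = 329386201/49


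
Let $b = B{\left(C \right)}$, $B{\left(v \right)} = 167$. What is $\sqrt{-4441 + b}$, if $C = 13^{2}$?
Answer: $i \sqrt{4274} \approx 65.376 i$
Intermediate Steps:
$C = 169$
$b = 167$
$\sqrt{-4441 + b} = \sqrt{-4441 + 167} = \sqrt{-4274} = i \sqrt{4274}$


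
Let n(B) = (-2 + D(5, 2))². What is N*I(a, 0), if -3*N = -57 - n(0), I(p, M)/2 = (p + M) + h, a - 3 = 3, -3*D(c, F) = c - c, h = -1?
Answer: 610/3 ≈ 203.33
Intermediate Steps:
D(c, F) = 0 (D(c, F) = -(c - c)/3 = -⅓*0 = 0)
a = 6 (a = 3 + 3 = 6)
I(p, M) = -2 + 2*M + 2*p (I(p, M) = 2*((p + M) - 1) = 2*((M + p) - 1) = 2*(-1 + M + p) = -2 + 2*M + 2*p)
n(B) = 4 (n(B) = (-2 + 0)² = (-2)² = 4)
N = 61/3 (N = -(-57 - 1*4)/3 = -(-57 - 4)/3 = -⅓*(-61) = 61/3 ≈ 20.333)
N*I(a, 0) = 61*(-2 + 2*0 + 2*6)/3 = 61*(-2 + 0 + 12)/3 = (61/3)*10 = 610/3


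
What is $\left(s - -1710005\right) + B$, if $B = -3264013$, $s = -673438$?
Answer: $-2227446$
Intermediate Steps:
$\left(s - -1710005\right) + B = \left(-673438 - -1710005\right) - 3264013 = \left(-673438 + 1710005\right) - 3264013 = 1036567 - 3264013 = -2227446$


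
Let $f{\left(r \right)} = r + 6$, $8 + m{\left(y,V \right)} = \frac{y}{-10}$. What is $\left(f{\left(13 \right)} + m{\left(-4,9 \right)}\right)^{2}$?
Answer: $\frac{3249}{25} \approx 129.96$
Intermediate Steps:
$m{\left(y,V \right)} = -8 - \frac{y}{10}$ ($m{\left(y,V \right)} = -8 + \frac{y}{-10} = -8 + y \left(- \frac{1}{10}\right) = -8 - \frac{y}{10}$)
$f{\left(r \right)} = 6 + r$
$\left(f{\left(13 \right)} + m{\left(-4,9 \right)}\right)^{2} = \left(\left(6 + 13\right) - \frac{38}{5}\right)^{2} = \left(19 + \left(-8 + \frac{2}{5}\right)\right)^{2} = \left(19 - \frac{38}{5}\right)^{2} = \left(\frac{57}{5}\right)^{2} = \frac{3249}{25}$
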